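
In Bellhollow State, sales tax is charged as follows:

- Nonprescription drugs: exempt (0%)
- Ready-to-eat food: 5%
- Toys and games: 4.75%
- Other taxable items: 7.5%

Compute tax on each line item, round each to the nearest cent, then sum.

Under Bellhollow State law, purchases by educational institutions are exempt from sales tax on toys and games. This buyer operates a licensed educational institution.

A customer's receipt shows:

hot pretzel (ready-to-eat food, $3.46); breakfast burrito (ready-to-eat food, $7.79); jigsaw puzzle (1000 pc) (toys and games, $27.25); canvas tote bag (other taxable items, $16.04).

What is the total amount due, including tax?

$56.30

Hot pretzel $3.46: ready-to-eat food → 5% → $0.17
Breakfast burrito $7.79: ready-to-eat food → 5% → $0.39
Jigsaw puzzle (1000 pc) $27.25: toys and games, buyer-exempt → 0% → $0.00
Canvas tote bag $16.04: other taxable items → 7.5% → $1.20
Subtotal = $54.54; tax = $1.76; total due = $56.30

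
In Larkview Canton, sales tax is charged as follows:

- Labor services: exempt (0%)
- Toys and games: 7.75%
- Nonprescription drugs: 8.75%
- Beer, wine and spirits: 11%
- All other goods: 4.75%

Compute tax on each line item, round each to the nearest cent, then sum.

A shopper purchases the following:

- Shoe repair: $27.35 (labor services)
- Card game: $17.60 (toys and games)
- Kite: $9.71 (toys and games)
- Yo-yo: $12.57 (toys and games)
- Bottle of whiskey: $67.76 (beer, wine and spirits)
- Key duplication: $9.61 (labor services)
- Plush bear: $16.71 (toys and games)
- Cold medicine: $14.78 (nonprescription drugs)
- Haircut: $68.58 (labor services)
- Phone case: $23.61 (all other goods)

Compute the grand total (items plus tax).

$282.52

Shoe repair $27.35: labor services → 0% → $0.00
Card game $17.60: toys and games → 7.75% → $1.36
Kite $9.71: toys and games → 7.75% → $0.75
Yo-yo $12.57: toys and games → 7.75% → $0.97
Bottle of whiskey $67.76: beer, wine and spirits → 11% → $7.45
Key duplication $9.61: labor services → 0% → $0.00
Plush bear $16.71: toys and games → 7.75% → $1.30
Cold medicine $14.78: nonprescription drugs → 8.75% → $1.29
Haircut $68.58: labor services → 0% → $0.00
Phone case $23.61: all other goods → 4.75% → $1.12
Subtotal = $268.28; tax = $14.24; total due = $282.52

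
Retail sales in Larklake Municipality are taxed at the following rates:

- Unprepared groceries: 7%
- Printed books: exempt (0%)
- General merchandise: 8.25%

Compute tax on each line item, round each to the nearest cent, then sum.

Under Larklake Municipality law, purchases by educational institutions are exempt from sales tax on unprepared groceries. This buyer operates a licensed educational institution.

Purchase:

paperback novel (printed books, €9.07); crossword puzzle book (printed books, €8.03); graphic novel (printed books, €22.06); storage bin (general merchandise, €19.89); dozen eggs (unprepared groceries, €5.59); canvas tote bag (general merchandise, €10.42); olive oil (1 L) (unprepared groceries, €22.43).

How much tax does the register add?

€2.50

Paperback novel €9.07: printed books → 0% → €0.00
Crossword puzzle book €8.03: printed books → 0% → €0.00
Graphic novel €22.06: printed books → 0% → €0.00
Storage bin €19.89: general merchandise → 8.25% → €1.64
Dozen eggs €5.59: unprepared groceries, buyer-exempt → 0% → €0.00
Canvas tote bag €10.42: general merchandise → 8.25% → €0.86
Olive oil (1 L) €22.43: unprepared groceries, buyer-exempt → 0% → €0.00
Total tax = €1.64 + €0.86 = €2.50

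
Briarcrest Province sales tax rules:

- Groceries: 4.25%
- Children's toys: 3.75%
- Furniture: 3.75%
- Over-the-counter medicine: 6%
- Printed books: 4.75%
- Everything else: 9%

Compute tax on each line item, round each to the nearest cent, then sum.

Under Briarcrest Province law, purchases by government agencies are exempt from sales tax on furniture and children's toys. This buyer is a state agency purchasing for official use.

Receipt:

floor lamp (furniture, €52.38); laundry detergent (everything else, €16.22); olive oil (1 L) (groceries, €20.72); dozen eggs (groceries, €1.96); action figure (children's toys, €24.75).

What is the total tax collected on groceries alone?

Olive oil (1 L) €20.72: groceries → 4.25% → €0.88
Dozen eggs €1.96: groceries → 4.25% → €0.08
Tax on groceries = €0.88 + €0.08 = €0.96

€0.96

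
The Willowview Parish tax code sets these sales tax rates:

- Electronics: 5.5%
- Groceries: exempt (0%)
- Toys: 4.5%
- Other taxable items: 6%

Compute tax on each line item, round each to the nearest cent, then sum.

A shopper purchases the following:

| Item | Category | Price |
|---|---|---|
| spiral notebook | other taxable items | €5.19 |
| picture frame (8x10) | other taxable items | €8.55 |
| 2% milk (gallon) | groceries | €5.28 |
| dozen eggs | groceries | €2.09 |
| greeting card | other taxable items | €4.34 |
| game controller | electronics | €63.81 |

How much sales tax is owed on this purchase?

Spiral notebook €5.19: other taxable items → 6% → €0.31
Picture frame (8x10) €8.55: other taxable items → 6% → €0.51
2% milk (gallon) €5.28: groceries → 0% → €0.00
Dozen eggs €2.09: groceries → 0% → €0.00
Greeting card €4.34: other taxable items → 6% → €0.26
Game controller €63.81: electronics → 5.5% → €3.51
Total tax = €0.31 + €0.51 + €0.26 + €3.51 = €4.59

€4.59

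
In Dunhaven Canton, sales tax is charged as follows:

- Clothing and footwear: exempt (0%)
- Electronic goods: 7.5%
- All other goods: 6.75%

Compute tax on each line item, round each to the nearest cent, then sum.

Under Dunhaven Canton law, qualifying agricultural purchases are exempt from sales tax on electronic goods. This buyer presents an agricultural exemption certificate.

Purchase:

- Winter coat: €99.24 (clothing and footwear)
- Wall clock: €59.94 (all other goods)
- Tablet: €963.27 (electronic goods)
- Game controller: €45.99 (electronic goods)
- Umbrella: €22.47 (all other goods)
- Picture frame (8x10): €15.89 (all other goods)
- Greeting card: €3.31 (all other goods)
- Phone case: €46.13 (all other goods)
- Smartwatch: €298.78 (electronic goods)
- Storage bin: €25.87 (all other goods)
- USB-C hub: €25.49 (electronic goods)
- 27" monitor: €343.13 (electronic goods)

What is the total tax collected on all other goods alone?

€11.72

Wall clock €59.94: all other goods → 6.75% → €4.05
Umbrella €22.47: all other goods → 6.75% → €1.52
Picture frame (8x10) €15.89: all other goods → 6.75% → €1.07
Greeting card €3.31: all other goods → 6.75% → €0.22
Phone case €46.13: all other goods → 6.75% → €3.11
Storage bin €25.87: all other goods → 6.75% → €1.75
Tax on all other goods = €4.05 + €1.52 + €1.07 + €0.22 + €3.11 + €1.75 = €11.72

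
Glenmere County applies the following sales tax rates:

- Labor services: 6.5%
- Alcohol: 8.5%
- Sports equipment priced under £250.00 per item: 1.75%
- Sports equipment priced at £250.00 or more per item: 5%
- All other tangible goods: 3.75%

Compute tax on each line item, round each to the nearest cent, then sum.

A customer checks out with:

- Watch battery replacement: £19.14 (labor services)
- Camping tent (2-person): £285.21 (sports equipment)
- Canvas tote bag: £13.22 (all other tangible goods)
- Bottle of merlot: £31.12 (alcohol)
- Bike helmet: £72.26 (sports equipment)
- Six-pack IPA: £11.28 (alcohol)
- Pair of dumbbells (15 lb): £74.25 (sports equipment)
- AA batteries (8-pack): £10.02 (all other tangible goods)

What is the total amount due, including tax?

£539.05

Watch battery replacement £19.14: labor services → 6.5% → £1.24
Camping tent (2-person) £285.21: sports equipment, £250.00 or more → 5% → £14.26
Canvas tote bag £13.22: all other tangible goods → 3.75% → £0.50
Bottle of merlot £31.12: alcohol → 8.5% → £2.65
Bike helmet £72.26: sports equipment, under £250.00 → 1.75% → £1.26
Six-pack IPA £11.28: alcohol → 8.5% → £0.96
Pair of dumbbells (15 lb) £74.25: sports equipment, under £250.00 → 1.75% → £1.30
AA batteries (8-pack) £10.02: all other tangible goods → 3.75% → £0.38
Subtotal = £516.50; tax = £22.55; total due = £539.05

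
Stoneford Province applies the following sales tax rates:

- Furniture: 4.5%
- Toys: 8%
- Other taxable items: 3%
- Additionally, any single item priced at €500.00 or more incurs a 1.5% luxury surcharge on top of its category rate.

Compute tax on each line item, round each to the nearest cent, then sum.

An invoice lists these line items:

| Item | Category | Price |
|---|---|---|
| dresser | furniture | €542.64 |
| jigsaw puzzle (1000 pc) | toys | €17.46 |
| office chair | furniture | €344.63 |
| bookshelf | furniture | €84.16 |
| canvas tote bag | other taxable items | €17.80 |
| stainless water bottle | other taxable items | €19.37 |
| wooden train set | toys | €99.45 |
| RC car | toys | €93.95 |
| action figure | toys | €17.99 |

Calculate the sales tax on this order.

€71.29

Dresser €542.64: furniture → 4.5% + 1.5% surcharge = 6% → €32.56
Jigsaw puzzle (1000 pc) €17.46: toys → 8% → €1.40
Office chair €344.63: furniture → 4.5% → €15.51
Bookshelf €84.16: furniture → 4.5% → €3.79
Canvas tote bag €17.80: other taxable items → 3% → €0.53
Stainless water bottle €19.37: other taxable items → 3% → €0.58
Wooden train set €99.45: toys → 8% → €7.96
RC car €93.95: toys → 8% → €7.52
Action figure €17.99: toys → 8% → €1.44
Total tax = €32.56 + €1.40 + €15.51 + €3.79 + €0.53 + €0.58 + €7.96 + €7.52 + €1.44 = €71.29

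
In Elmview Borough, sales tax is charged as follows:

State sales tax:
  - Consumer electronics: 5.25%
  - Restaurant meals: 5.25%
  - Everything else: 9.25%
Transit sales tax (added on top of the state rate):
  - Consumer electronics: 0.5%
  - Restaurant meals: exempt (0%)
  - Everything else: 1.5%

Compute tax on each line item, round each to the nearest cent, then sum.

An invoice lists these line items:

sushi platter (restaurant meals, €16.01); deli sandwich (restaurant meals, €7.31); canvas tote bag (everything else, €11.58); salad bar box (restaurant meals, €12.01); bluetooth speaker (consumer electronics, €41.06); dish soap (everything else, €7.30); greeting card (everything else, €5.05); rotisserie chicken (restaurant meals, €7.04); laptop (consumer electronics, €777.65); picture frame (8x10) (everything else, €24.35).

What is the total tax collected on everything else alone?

€5.18

Canvas tote bag €11.58: everything else → 9.25% + 1.5% transit = 10.75% → €1.24
Dish soap €7.30: everything else → 9.25% + 1.5% transit = 10.75% → €0.78
Greeting card €5.05: everything else → 9.25% + 1.5% transit = 10.75% → €0.54
Picture frame (8x10) €24.35: everything else → 9.25% + 1.5% transit = 10.75% → €2.62
Tax on everything else = €1.24 + €0.78 + €0.54 + €2.62 = €5.18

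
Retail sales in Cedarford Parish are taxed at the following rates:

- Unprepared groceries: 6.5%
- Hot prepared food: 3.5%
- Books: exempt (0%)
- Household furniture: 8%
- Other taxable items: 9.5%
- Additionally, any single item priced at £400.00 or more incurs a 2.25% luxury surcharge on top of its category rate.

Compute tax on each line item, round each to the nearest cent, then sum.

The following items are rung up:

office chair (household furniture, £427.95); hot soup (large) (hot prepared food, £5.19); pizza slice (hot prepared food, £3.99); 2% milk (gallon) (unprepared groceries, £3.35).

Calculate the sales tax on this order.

Office chair £427.95: household furniture → 8% + 2.25% surcharge = 10.25% → £43.86
Hot soup (large) £5.19: hot prepared food → 3.5% → £0.18
Pizza slice £3.99: hot prepared food → 3.5% → £0.14
2% milk (gallon) £3.35: unprepared groceries → 6.5% → £0.22
Total tax = £43.86 + £0.18 + £0.14 + £0.22 = £44.40

£44.40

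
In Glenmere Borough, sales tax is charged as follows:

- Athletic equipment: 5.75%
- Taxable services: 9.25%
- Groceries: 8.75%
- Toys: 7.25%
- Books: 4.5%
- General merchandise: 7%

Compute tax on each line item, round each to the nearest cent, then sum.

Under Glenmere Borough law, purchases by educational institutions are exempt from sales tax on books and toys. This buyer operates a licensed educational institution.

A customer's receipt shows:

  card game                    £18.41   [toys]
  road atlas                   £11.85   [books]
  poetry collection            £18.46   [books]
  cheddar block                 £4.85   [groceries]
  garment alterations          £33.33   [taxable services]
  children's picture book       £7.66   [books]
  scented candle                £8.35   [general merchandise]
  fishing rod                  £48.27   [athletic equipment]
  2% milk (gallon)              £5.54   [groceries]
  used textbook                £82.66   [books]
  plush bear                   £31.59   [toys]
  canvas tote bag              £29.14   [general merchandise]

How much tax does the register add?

Card game £18.41: toys, buyer-exempt → 0% → £0.00
Road atlas £11.85: books, buyer-exempt → 0% → £0.00
Poetry collection £18.46: books, buyer-exempt → 0% → £0.00
Cheddar block £4.85: groceries → 8.75% → £0.42
Garment alterations £33.33: taxable services → 9.25% → £3.08
Children's picture book £7.66: books, buyer-exempt → 0% → £0.00
Scented candle £8.35: general merchandise → 7% → £0.58
Fishing rod £48.27: athletic equipment → 5.75% → £2.78
2% milk (gallon) £5.54: groceries → 8.75% → £0.48
Used textbook £82.66: books, buyer-exempt → 0% → £0.00
Plush bear £31.59: toys, buyer-exempt → 0% → £0.00
Canvas tote bag £29.14: general merchandise → 7% → £2.04
Total tax = £0.42 + £3.08 + £0.58 + £2.78 + £0.48 + £2.04 = £9.38

£9.38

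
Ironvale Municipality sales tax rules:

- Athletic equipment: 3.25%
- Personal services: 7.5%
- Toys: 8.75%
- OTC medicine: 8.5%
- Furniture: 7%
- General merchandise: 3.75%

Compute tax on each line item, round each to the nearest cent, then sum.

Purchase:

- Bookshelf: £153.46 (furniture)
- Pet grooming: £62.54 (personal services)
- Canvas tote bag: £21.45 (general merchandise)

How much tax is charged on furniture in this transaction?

Bookshelf £153.46: furniture → 7% → £10.74
Tax on furniture = £10.74

£10.74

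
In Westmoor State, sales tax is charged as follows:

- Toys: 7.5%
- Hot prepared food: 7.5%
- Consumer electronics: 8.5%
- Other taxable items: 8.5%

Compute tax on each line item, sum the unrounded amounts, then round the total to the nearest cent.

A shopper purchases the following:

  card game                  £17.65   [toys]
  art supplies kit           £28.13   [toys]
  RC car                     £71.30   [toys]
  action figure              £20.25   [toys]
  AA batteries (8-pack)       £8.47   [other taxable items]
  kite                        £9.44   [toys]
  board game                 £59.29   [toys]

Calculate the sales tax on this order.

Card game £17.65: toys → 7.5% → £1.32375
Art supplies kit £28.13: toys → 7.5% → £2.10975
RC car £71.30: toys → 7.5% → £5.3475
Action figure £20.25: toys → 7.5% → £1.51875
AA batteries (8-pack) £8.47: other taxable items → 8.5% → £0.71995
Kite £9.44: toys → 7.5% → £0.708
Board game £59.29: toys → 7.5% → £4.44675
Unrounded tax sum = £16.17445 → £16.17

£16.17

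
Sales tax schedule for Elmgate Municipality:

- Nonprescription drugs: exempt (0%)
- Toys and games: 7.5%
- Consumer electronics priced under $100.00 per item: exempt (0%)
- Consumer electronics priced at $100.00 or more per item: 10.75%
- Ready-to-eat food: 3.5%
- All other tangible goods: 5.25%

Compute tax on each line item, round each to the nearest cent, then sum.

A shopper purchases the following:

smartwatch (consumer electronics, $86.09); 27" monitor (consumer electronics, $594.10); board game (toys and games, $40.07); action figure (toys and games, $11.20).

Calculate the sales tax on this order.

$67.72

Smartwatch $86.09: consumer electronics, under $100.00 → 0% → $0.00
27" monitor $594.10: consumer electronics, $100.00 or more → 10.75% → $63.87
Board game $40.07: toys and games → 7.5% → $3.01
Action figure $11.20: toys and games → 7.5% → $0.84
Total tax = $63.87 + $3.01 + $0.84 = $67.72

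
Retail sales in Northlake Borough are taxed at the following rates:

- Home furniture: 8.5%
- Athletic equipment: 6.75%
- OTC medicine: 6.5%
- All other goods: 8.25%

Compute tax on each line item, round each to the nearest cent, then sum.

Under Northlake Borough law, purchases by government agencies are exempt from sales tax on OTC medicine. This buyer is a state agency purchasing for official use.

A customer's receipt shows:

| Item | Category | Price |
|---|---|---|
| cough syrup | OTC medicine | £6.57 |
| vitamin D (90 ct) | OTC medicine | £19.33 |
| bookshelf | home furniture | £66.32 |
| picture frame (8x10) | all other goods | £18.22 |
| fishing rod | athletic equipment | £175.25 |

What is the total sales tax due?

Cough syrup £6.57: OTC medicine, buyer-exempt → 0% → £0.00
Vitamin D (90 ct) £19.33: OTC medicine, buyer-exempt → 0% → £0.00
Bookshelf £66.32: home furniture → 8.5% → £5.64
Picture frame (8x10) £18.22: all other goods → 8.25% → £1.50
Fishing rod £175.25: athletic equipment → 6.75% → £11.83
Total tax = £5.64 + £1.50 + £11.83 = £18.97

£18.97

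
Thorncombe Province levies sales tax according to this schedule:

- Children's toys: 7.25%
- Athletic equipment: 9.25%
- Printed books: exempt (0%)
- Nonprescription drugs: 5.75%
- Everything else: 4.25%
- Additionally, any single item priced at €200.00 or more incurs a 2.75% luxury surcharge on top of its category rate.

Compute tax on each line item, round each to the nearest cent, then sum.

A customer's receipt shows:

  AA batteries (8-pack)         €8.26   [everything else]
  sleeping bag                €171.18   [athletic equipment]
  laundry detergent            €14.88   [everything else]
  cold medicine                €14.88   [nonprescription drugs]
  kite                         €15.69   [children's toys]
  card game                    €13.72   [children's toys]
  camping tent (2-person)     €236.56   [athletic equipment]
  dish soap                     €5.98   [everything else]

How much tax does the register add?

AA batteries (8-pack) €8.26: everything else → 4.25% → €0.35
Sleeping bag €171.18: athletic equipment → 9.25% → €15.83
Laundry detergent €14.88: everything else → 4.25% → €0.63
Cold medicine €14.88: nonprescription drugs → 5.75% → €0.86
Kite €15.69: children's toys → 7.25% → €1.14
Card game €13.72: children's toys → 7.25% → €0.99
Camping tent (2-person) €236.56: athletic equipment → 9.25% + 2.75% surcharge = 12% → €28.39
Dish soap €5.98: everything else → 4.25% → €0.25
Total tax = €0.35 + €15.83 + €0.63 + €0.86 + €1.14 + €0.99 + €28.39 + €0.25 = €48.44

€48.44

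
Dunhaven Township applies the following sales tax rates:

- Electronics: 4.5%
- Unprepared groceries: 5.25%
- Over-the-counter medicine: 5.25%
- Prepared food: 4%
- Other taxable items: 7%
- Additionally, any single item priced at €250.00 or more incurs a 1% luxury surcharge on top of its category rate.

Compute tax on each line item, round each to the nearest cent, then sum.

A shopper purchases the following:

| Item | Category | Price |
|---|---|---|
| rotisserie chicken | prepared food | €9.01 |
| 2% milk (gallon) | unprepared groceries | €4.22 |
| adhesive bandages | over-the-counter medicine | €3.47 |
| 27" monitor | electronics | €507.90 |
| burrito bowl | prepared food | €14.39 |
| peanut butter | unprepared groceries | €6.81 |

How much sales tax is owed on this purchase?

Rotisserie chicken €9.01: prepared food → 4% → €0.36
2% milk (gallon) €4.22: unprepared groceries → 5.25% → €0.22
Adhesive bandages €3.47: over-the-counter medicine → 5.25% → €0.18
27" monitor €507.90: electronics → 4.5% + 1% surcharge = 5.5% → €27.93
Burrito bowl €14.39: prepared food → 4% → €0.58
Peanut butter €6.81: unprepared groceries → 5.25% → €0.36
Total tax = €0.36 + €0.22 + €0.18 + €27.93 + €0.58 + €0.36 = €29.63

€29.63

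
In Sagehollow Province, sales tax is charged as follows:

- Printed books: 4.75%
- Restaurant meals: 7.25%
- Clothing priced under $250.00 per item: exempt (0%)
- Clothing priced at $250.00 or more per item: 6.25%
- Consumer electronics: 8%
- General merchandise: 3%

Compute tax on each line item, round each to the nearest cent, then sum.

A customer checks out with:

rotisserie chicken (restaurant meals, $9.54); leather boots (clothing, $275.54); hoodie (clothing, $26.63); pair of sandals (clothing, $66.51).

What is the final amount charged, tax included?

$396.13

Rotisserie chicken $9.54: restaurant meals → 7.25% → $0.69
Leather boots $275.54: clothing, $250.00 or more → 6.25% → $17.22
Hoodie $26.63: clothing, under $250.00 → 0% → $0.00
Pair of sandals $66.51: clothing, under $250.00 → 0% → $0.00
Subtotal = $378.22; tax = $17.91; total due = $396.13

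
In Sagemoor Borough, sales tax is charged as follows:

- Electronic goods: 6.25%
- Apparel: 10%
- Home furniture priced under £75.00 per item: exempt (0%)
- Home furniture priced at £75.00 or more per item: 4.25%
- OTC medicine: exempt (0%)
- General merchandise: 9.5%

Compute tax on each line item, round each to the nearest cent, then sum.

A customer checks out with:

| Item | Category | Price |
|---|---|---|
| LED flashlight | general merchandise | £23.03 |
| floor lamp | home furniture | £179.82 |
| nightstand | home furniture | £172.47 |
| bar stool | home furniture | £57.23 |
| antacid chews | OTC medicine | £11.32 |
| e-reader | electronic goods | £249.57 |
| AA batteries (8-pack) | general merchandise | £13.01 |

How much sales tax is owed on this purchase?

LED flashlight £23.03: general merchandise → 9.5% → £2.19
Floor lamp £179.82: home furniture, £75.00 or more → 4.25% → £7.64
Nightstand £172.47: home furniture, £75.00 or more → 4.25% → £7.33
Bar stool £57.23: home furniture, under £75.00 → 0% → £0.00
Antacid chews £11.32: OTC medicine → 0% → £0.00
E-reader £249.57: electronic goods → 6.25% → £15.60
AA batteries (8-pack) £13.01: general merchandise → 9.5% → £1.24
Total tax = £2.19 + £7.64 + £7.33 + £15.60 + £1.24 = £34.00

£34.00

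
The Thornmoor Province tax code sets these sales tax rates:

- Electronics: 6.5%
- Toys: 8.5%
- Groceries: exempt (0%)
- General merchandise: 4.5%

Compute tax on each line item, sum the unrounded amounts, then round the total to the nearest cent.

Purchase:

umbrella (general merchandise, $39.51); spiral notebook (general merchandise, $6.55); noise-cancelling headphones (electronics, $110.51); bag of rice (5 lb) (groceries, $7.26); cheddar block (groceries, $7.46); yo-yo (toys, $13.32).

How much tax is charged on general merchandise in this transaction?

$2.07

Umbrella $39.51: general merchandise → 4.5% → $1.77795
Spiral notebook $6.55: general merchandise → 4.5% → $0.29475
Tax on general merchandise: unrounded sum = $2.0727 → $2.07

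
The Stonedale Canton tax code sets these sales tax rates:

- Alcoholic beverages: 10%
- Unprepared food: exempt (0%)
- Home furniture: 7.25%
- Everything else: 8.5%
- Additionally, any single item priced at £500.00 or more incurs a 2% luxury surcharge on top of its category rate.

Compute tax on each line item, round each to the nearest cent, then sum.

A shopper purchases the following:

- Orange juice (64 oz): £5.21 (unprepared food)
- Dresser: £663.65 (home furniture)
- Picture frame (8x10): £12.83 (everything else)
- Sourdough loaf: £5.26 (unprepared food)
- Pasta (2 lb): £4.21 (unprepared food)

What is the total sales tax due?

£62.48

Orange juice (64 oz) £5.21: unprepared food → 0% → £0.00
Dresser £663.65: home furniture → 7.25% + 2% surcharge = 9.25% → £61.39
Picture frame (8x10) £12.83: everything else → 8.5% → £1.09
Sourdough loaf £5.26: unprepared food → 0% → £0.00
Pasta (2 lb) £4.21: unprepared food → 0% → £0.00
Total tax = £61.39 + £1.09 = £62.48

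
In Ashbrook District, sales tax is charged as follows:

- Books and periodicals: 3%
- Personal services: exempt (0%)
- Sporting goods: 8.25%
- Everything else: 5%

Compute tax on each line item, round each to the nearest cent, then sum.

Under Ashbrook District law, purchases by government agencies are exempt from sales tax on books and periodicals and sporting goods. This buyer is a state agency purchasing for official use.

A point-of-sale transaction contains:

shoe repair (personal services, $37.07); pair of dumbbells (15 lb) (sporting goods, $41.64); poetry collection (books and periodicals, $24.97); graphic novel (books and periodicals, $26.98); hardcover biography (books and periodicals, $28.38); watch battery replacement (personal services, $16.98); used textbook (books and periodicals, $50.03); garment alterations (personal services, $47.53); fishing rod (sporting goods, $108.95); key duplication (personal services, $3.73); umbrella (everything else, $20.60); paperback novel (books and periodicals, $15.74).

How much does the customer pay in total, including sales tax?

Shoe repair $37.07: personal services → 0% → $0.00
Pair of dumbbells (15 lb) $41.64: sporting goods, buyer-exempt → 0% → $0.00
Poetry collection $24.97: books and periodicals, buyer-exempt → 0% → $0.00
Graphic novel $26.98: books and periodicals, buyer-exempt → 0% → $0.00
Hardcover biography $28.38: books and periodicals, buyer-exempt → 0% → $0.00
Watch battery replacement $16.98: personal services → 0% → $0.00
Used textbook $50.03: books and periodicals, buyer-exempt → 0% → $0.00
Garment alterations $47.53: personal services → 0% → $0.00
Fishing rod $108.95: sporting goods, buyer-exempt → 0% → $0.00
Key duplication $3.73: personal services → 0% → $0.00
Umbrella $20.60: everything else → 5% → $1.03
Paperback novel $15.74: books and periodicals, buyer-exempt → 0% → $0.00
Subtotal = $422.60; tax = $1.03; total due = $423.63

$423.63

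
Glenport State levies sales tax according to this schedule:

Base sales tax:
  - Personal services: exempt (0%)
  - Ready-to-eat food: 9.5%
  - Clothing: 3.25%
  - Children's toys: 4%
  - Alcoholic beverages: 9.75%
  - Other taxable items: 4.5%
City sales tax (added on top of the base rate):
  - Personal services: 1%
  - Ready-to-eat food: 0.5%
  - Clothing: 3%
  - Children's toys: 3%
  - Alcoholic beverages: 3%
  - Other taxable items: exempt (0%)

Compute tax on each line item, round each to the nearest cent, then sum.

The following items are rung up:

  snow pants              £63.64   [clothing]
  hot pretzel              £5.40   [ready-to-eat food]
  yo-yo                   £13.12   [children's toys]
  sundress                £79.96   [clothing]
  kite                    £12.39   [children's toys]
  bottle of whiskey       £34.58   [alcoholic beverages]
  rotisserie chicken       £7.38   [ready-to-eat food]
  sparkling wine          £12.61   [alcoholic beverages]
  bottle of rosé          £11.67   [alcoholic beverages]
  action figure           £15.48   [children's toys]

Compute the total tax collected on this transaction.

£20.64

Snow pants £63.64: clothing → 3.25% + 3% city = 6.25% → £3.98
Hot pretzel £5.40: ready-to-eat food → 9.5% + 0.5% city = 10% → £0.54
Yo-yo £13.12: children's toys → 4% + 3% city = 7% → £0.92
Sundress £79.96: clothing → 3.25% + 3% city = 6.25% → £5.00
Kite £12.39: children's toys → 4% + 3% city = 7% → £0.87
Bottle of whiskey £34.58: alcoholic beverages → 9.75% + 3% city = 12.75% → £4.41
Rotisserie chicken £7.38: ready-to-eat food → 9.5% + 0.5% city = 10% → £0.74
Sparkling wine £12.61: alcoholic beverages → 9.75% + 3% city = 12.75% → £1.61
Bottle of rosé £11.67: alcoholic beverages → 9.75% + 3% city = 12.75% → £1.49
Action figure £15.48: children's toys → 4% + 3% city = 7% → £1.08
Total tax = £3.98 + £0.54 + £0.92 + £5.00 + £0.87 + £4.41 + £0.74 + £1.61 + £1.49 + £1.08 = £20.64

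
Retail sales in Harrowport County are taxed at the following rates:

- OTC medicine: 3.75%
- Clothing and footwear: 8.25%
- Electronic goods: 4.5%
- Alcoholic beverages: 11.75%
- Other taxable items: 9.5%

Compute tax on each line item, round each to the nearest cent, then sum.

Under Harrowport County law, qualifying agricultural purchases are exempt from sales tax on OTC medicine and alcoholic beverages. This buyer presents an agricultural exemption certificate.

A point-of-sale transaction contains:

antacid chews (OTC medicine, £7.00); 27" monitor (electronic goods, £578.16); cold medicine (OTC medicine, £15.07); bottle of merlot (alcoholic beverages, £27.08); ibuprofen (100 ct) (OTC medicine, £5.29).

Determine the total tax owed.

£26.02

Antacid chews £7.00: OTC medicine, buyer-exempt → 0% → £0.00
27" monitor £578.16: electronic goods → 4.5% → £26.02
Cold medicine £15.07: OTC medicine, buyer-exempt → 0% → £0.00
Bottle of merlot £27.08: alcoholic beverages, buyer-exempt → 0% → £0.00
Ibuprofen (100 ct) £5.29: OTC medicine, buyer-exempt → 0% → £0.00
Total tax = £26.02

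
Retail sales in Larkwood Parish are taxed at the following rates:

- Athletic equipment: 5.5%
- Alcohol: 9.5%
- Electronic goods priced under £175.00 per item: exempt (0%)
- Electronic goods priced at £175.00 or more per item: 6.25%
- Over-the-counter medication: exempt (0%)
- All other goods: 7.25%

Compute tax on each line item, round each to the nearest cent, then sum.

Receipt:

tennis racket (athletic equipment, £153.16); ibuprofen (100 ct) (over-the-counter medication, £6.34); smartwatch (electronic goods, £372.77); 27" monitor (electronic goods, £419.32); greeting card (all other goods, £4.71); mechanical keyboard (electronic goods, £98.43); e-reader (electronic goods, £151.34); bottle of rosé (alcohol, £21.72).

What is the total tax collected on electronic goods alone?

£49.51

Smartwatch £372.77: electronic goods, £175.00 or more → 6.25% → £23.30
27" monitor £419.32: electronic goods, £175.00 or more → 6.25% → £26.21
Mechanical keyboard £98.43: electronic goods, under £175.00 → 0% → £0.00
E-reader £151.34: electronic goods, under £175.00 → 0% → £0.00
Tax on electronic goods = £23.30 + £26.21 + £0.00 + £0.00 = £49.51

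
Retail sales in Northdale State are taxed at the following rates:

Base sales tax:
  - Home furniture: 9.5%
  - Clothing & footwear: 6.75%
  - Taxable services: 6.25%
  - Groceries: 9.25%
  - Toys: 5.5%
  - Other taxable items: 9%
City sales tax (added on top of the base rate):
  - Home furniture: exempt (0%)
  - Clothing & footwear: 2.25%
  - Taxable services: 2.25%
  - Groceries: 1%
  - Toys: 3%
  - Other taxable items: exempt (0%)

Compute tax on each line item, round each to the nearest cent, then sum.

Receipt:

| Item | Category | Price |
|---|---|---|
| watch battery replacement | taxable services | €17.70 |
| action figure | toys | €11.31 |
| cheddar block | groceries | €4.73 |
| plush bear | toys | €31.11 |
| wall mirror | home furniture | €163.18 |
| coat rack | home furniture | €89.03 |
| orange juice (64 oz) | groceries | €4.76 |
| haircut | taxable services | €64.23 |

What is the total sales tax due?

Watch battery replacement €17.70: taxable services → 6.25% + 2.25% city = 8.5% → €1.50
Action figure €11.31: toys → 5.5% + 3% city = 8.5% → €0.96
Cheddar block €4.73: groceries → 9.25% + 1% city = 10.25% → €0.48
Plush bear €31.11: toys → 5.5% + 3% city = 8.5% → €2.64
Wall mirror €163.18: home furniture → 9.5% + 0% city = 9.5% → €15.50
Coat rack €89.03: home furniture → 9.5% + 0% city = 9.5% → €8.46
Orange juice (64 oz) €4.76: groceries → 9.25% + 1% city = 10.25% → €0.49
Haircut €64.23: taxable services → 6.25% + 2.25% city = 8.5% → €5.46
Total tax = €1.50 + €0.96 + €0.48 + €2.64 + €15.50 + €8.46 + €0.49 + €5.46 = €35.49

€35.49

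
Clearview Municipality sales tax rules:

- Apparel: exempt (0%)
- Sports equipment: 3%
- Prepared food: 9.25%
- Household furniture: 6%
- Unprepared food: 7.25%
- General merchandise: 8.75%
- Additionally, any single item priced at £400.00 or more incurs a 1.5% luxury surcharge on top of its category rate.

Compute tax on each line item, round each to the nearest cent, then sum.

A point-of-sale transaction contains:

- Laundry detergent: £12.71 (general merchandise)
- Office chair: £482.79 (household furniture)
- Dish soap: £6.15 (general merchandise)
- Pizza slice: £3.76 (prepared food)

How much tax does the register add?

Laundry detergent £12.71: general merchandise → 8.75% → £1.11
Office chair £482.79: household furniture → 6% + 1.5% surcharge = 7.5% → £36.21
Dish soap £6.15: general merchandise → 8.75% → £0.54
Pizza slice £3.76: prepared food → 9.25% → £0.35
Total tax = £1.11 + £36.21 + £0.54 + £0.35 = £38.21

£38.21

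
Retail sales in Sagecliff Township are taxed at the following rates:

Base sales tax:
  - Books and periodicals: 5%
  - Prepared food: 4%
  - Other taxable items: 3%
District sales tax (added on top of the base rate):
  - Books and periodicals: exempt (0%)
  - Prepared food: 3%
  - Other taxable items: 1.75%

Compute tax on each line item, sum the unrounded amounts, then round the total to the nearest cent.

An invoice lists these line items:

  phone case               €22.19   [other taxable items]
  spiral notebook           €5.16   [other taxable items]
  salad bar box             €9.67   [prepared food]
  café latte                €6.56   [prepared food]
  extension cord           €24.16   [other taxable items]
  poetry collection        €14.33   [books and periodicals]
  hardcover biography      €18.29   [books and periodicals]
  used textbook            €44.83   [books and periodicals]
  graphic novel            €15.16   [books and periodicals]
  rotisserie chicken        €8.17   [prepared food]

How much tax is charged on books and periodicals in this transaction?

€4.63

Poetry collection €14.33: books and periodicals → 5% + 0% district = 5% → €0.7165
Hardcover biography €18.29: books and periodicals → 5% + 0% district = 5% → €0.9145
Used textbook €44.83: books and periodicals → 5% + 0% district = 5% → €2.2415
Graphic novel €15.16: books and periodicals → 5% + 0% district = 5% → €0.758
Tax on books and periodicals: unrounded sum = €4.6305 → €4.63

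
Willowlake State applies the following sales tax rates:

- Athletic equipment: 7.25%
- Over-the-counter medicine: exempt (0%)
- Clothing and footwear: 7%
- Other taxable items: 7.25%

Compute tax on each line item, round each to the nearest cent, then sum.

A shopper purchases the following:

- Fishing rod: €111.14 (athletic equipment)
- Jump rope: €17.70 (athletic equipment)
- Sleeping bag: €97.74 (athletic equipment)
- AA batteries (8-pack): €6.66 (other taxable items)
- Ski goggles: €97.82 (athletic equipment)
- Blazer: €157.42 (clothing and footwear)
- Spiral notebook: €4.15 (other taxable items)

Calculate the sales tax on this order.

€35.32

Fishing rod €111.14: athletic equipment → 7.25% → €8.06
Jump rope €17.70: athletic equipment → 7.25% → €1.28
Sleeping bag €97.74: athletic equipment → 7.25% → €7.09
AA batteries (8-pack) €6.66: other taxable items → 7.25% → €0.48
Ski goggles €97.82: athletic equipment → 7.25% → €7.09
Blazer €157.42: clothing and footwear → 7% → €11.02
Spiral notebook €4.15: other taxable items → 7.25% → €0.30
Total tax = €8.06 + €1.28 + €7.09 + €0.48 + €7.09 + €11.02 + €0.30 = €35.32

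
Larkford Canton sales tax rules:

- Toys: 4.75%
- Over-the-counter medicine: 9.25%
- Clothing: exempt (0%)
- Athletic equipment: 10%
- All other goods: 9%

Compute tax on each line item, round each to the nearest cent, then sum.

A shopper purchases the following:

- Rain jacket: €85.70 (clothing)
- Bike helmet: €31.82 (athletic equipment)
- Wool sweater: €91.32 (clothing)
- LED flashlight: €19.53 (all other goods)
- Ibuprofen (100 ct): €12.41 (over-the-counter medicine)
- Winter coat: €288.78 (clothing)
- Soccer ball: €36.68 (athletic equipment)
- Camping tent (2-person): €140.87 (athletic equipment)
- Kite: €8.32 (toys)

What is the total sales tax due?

Rain jacket €85.70: clothing → 0% → €0.00
Bike helmet €31.82: athletic equipment → 10% → €3.18
Wool sweater €91.32: clothing → 0% → €0.00
LED flashlight €19.53: all other goods → 9% → €1.76
Ibuprofen (100 ct) €12.41: over-the-counter medicine → 9.25% → €1.15
Winter coat €288.78: clothing → 0% → €0.00
Soccer ball €36.68: athletic equipment → 10% → €3.67
Camping tent (2-person) €140.87: athletic equipment → 10% → €14.09
Kite €8.32: toys → 4.75% → €0.40
Total tax = €3.18 + €1.76 + €1.15 + €3.67 + €14.09 + €0.40 = €24.25

€24.25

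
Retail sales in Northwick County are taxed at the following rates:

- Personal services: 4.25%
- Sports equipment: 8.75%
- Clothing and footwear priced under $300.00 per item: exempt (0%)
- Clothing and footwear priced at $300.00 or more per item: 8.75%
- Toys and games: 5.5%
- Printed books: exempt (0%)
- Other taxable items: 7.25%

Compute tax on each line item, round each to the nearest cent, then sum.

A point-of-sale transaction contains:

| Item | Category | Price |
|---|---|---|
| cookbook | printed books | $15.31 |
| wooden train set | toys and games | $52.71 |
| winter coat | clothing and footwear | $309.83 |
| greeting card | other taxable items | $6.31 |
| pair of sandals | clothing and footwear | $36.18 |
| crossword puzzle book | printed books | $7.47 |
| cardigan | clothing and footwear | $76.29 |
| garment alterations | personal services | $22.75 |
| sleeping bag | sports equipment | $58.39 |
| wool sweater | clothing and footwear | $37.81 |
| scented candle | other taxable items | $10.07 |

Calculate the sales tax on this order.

$37.28

Cookbook $15.31: printed books → 0% → $0.00
Wooden train set $52.71: toys and games → 5.5% → $2.90
Winter coat $309.83: clothing and footwear, $300.00 or more → 8.75% → $27.11
Greeting card $6.31: other taxable items → 7.25% → $0.46
Pair of sandals $36.18: clothing and footwear, under $300.00 → 0% → $0.00
Crossword puzzle book $7.47: printed books → 0% → $0.00
Cardigan $76.29: clothing and footwear, under $300.00 → 0% → $0.00
Garment alterations $22.75: personal services → 4.25% → $0.97
Sleeping bag $58.39: sports equipment → 8.75% → $5.11
Wool sweater $37.81: clothing and footwear, under $300.00 → 0% → $0.00
Scented candle $10.07: other taxable items → 7.25% → $0.73
Total tax = $2.90 + $27.11 + $0.46 + $0.97 + $5.11 + $0.73 = $37.28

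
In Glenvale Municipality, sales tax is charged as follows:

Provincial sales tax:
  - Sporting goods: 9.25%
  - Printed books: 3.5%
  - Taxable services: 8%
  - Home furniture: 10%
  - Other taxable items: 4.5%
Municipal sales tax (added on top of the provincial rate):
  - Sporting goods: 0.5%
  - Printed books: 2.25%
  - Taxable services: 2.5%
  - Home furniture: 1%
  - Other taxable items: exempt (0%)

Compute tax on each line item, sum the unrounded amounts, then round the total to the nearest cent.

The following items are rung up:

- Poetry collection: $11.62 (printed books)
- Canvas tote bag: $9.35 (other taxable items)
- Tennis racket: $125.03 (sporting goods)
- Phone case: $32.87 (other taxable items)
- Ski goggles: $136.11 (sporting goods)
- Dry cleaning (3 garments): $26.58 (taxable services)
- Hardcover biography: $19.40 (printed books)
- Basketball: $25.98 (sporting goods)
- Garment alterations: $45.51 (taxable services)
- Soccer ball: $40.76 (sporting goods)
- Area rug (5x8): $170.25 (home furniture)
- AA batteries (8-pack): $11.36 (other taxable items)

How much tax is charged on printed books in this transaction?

Poetry collection $11.62: printed books → 3.5% + 2.25% municipal = 5.75% → $0.66815
Hardcover biography $19.40: printed books → 3.5% + 2.25% municipal = 5.75% → $1.1155
Tax on printed books: unrounded sum = $1.78365 → $1.78

$1.78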